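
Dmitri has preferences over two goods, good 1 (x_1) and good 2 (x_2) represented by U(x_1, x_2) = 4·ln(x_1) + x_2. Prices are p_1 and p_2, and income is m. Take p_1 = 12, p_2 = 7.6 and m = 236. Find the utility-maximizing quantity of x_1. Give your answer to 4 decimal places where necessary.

So x_1*(p_1,p_2) = 4·p_2/p_1, independent of income; and x_2* = (m − 4·p_2)/p_2.
At the given prices: x_1* = 4·7.6/12 = 2.5333.

x_1* = 2.5333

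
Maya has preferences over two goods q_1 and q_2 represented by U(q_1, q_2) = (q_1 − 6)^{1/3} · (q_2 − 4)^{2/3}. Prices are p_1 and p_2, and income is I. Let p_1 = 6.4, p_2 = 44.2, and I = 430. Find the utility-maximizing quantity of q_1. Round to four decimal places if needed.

q_1* = 17.1875

Substituting into the budget: q_1* = 6 + 1/3·(I − 6·p_1 − 4·p_2)/p_1, and q_2* = 4 + 2/3·(…)/p_2.
Discretionary income = 430 − 6·6.4 − 4·44.2 = 214.8; q_1* = 6 + 1/3·214.8/6.4 = 17.1875.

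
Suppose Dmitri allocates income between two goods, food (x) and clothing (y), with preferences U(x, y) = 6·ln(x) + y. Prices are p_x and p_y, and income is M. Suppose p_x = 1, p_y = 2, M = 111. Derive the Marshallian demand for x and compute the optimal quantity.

MU_x = 6/x, MU_y = 1. Tangency: 6/x = p_x/p_y.
So x*(p_x,p_y) = 6·p_y/p_x, independent of income; and y* = (M − 6·p_y)/p_y.
At the given prices: x* = 6·2/1 = 12.

x* = 12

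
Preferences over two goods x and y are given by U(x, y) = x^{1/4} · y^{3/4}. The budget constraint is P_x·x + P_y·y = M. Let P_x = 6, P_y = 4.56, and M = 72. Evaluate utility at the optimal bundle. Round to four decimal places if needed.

The MRS is (1/3)·y/x. Set MRS = P_x/P_y.
Rearranging, P_y·y = 3·P_x·x. Substituting into the budget gives P_x·x·(1 + 3) = M.
Demand: x*(P_x,P_y,M) = 0.25·M/P_x and y* = 0.75·M/P_y.
At P_x=6, P_y=4.56, M=72: x* = 0.25·72/6 = 3, y* = 11.8421.
Utility at the optimum: U(3, 11.8421) = 8.4014.

V = 8.4014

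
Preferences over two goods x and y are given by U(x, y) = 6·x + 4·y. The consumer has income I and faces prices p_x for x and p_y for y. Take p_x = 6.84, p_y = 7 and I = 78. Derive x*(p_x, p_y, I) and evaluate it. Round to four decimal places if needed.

Perfect substitutes: compare marginal utility per dollar. 6/p_x vs 4/p_y → 0.8772 vs 0.5714.
x gives more utility per dollar, so spend all income on x: x* = I/p_x, y* = 0.
Numerically: x* = 11.4035, y* = 0.

x* = 11.4035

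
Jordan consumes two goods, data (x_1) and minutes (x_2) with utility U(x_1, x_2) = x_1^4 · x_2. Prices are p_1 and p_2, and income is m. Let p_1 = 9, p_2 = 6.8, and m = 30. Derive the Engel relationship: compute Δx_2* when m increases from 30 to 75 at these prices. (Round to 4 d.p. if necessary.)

At p_1=9, p_2=6.8, m=30: x_2* = 0.2·30/6.8 = 0.8824.
At m' = 75: x_2* = 2.2059. Change: 2.2059 − 0.8824 = 1.3235.

Δx_2* = 1.3235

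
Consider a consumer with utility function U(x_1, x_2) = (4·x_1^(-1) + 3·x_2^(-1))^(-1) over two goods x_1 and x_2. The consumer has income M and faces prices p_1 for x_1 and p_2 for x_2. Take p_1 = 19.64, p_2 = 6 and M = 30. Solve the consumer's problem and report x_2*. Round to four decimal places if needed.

MU_x_1 ∝ 4·x_1^(-2), MU_x_2 ∝ 3·x_2^(-2), so MRS = (4/3)·(x_2/x_1)^(2) = p_1/p_2.
Hence x_2/x_1 = ((3/4)·p_1/p_2)^(1/(2)), i.e. raised to the 0.5 power.
Substitute x_2 = (x_2/x_1)·x_1 into the budget: x_1* = M/(p_1 + p_2·(x_2/x_1)).
Numerically x_2/x_1 = 1.566844, so x_1* = 30/(19.64 + 6·1.566844) = 1.033 and x_2* = 1.566844·1.033 = 1.6186.

x_2* = 1.6186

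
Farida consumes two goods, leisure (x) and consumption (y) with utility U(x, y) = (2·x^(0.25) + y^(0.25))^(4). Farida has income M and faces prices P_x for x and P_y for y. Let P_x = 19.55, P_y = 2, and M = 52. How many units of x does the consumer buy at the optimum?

x* = 1.4389

Substitute y = (y/x)·x into the budget: x* = M/(P_x + P_y·(y/x)).
Numerically y/x = 8.29435, so x* = 52/(19.55 + 2·8.29435) = 1.4389.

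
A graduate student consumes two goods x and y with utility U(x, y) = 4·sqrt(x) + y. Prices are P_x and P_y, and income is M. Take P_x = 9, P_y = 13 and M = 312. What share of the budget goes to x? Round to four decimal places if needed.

share on x = 0.2407

Set MRS = P_x/P_y: 2·x^(−1/2) = P_x/P_y.
Thus x* = (2·P_y/P_x)² — independent of M — with the rest of income spent on y.
Plugging in: x* = (2·13/9)² = 8.3457, y* = 18.2222.
Expenditure on x: 9·8.3457 = 75.1111; share = 0.2407.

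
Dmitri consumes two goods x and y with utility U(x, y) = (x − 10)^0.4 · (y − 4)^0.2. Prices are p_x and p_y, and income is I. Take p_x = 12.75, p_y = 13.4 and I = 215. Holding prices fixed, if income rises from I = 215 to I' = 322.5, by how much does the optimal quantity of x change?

Δx* = 5.6209

Let x' = x−10, y' = y−4. MRS = 2·y'/x' = p_x/p_y.
Substituting into the budget: x* = 10 + 2/3·(I − 10·p_x − 4·p_y)/p_x, and y* = 4 + 1/3·(…)/p_y.
Discretionary income = 215 − 10·12.75 − 4·13.4 = 33.9; x* = 10 + 2/3·33.9/12.75 = 11.7725.
At I' = 322.5: x* = 17.3935. Change: 17.3935 − 11.7725 = 5.6209.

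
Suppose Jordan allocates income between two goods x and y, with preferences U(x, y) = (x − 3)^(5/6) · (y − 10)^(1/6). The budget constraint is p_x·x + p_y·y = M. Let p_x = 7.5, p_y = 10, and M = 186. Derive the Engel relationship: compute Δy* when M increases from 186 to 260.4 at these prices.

Let x' = x−3, y' = y−10. MRS = 5·y'/x' = p_x/p_y.
Substituting into the budget: x* = 3 + 5/6·(M − 3·p_x − 10·p_y)/p_x, and y* = 10 + 1/6·(…)/p_y.
Discretionary income = 186 − 3·7.5 − 10·10 = 63.5; y* = 10 + 1/6·63.5/10 = 11.0583.
At M' = 260.4: y* = 12.2983. Change: 12.2983 − 11.0583 = 1.24.

Δy* = 1.24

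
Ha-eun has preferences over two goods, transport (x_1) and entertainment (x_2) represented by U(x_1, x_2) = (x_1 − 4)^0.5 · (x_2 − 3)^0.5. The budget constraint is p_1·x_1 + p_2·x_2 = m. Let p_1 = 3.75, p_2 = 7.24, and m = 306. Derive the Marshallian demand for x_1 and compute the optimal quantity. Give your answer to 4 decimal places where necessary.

x_1* = 39.904

MRS = (x_2−3)/(x_1−4). Tangency with p_1/p_2 gives x_2−3 = (p_1/p_2)·(x_1−4).
Substituting into the budget: x_1* = 4 + 0.5·(m − 4·p_1 − 3·p_2)/p_1, and x_2* = 3 + 0.5·(…)/p_2.
Discretionary income = 306 − 4·3.75 − 3·7.24 = 269.28; x_1* = 4 + 0.5·269.28/3.75 = 39.904.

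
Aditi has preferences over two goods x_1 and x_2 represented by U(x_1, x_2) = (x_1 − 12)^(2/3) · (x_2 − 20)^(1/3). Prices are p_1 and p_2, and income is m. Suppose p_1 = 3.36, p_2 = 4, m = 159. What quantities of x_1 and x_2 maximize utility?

x_1* = 19.6746, x_2* = 23.2233

This is Cobb-Douglas in (x_1−12, x_2−20): tangency gives 2/3·p_2·(x_2−20) = 1/3·p_1·(x_1−12).
After buying the subsistence bundle (12, 20), a share 2/3 of the remaining income goes to x_1: x_1* = 12 + 2/3·(m − 12p_1 − 20p_2)/p_1.
Discretionary income = 159 − 12·3.36 − 20·4 = 38.68; x_1* = 12 + 2/3·38.68/3.36 = 19.6746; x_2* = 20 + 1/3·38.68/4 = 23.2233.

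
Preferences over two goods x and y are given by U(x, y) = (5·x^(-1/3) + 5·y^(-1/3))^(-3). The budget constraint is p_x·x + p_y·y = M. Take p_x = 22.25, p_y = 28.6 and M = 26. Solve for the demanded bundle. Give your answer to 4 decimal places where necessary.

x* = 0.5659, y* = 0.4688

MU_x ∝ 5·x^(-4/3), MU_y ∝ 5·y^(-4/3), so MRS = (y/x)^(4/3) = p_x/p_y.
Solve for the ratio: y/x = [p_x/p_y]^(0.75).
With the ratio pinned down, the budget gives x* = M/(p_x + p_y·(y/x)) and y* = (y/x)·x*.
Numerically y/x = 0.828367, so x* = 26/(22.25 + 28.6·0.828367) = 0.5659 and y* = 0.828367·0.5659 = 0.4688.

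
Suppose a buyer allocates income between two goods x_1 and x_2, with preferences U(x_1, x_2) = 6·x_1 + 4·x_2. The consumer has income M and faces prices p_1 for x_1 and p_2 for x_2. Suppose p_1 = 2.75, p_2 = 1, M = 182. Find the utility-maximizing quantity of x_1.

Perfect substitutes: compare marginal utility per dollar. 6/p_1 vs 4/p_2 → 2.1818 vs 4.
x_2 gives more utility per dollar, so spend all income on x_2: x_2* = M/p_2, x_1* = 0.
Numerically: x_1* = 0, x_2* = 182.

x_1* = 0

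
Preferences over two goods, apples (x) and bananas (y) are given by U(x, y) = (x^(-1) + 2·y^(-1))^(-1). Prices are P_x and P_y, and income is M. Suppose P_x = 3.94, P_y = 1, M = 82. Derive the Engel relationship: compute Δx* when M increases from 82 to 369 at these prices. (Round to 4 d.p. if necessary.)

MU_x ∝ x^(-2), MU_y ∝ 2·y^(-2), so MRS = (1/2)·(y/x)^(2) = P_x/P_y.
Hence y/x = (2·P_x/P_y)^(1/(2)), i.e. raised to the 0.5 power.
With the ratio pinned down, the budget gives x* = M/(P_x + P_y·(y/x)) and y* = (y/x)·x*.
Numerically y/x = 2.807134, so x* = 82/(3.94 + 1·2.807134) = 12.1533.
At M' = 369: x* = 54.6899. Change: 54.6899 − 12.1533 = 42.5366.

Δx* = 42.5366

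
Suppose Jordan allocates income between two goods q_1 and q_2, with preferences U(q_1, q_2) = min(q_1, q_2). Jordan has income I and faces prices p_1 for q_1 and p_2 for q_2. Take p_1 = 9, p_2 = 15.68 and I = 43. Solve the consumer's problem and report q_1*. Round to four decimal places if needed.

q_1* = 1.7423

Leontief preferences: the optimum is at the kink where q_1/1 = q_2/1, i.e. q_2 = q_1.
Budget: p_1·q_1 + p_2·q_1 = I, so (p_1 + p_2)·q_1 = I.
Demand: q_1*(p_1,p_2,I) = I/(p_1 + p_2), q_2* = I/(p_1 + p_2).
Here 9 + 15.68 = 24.68, giving q_1* = 1.7423.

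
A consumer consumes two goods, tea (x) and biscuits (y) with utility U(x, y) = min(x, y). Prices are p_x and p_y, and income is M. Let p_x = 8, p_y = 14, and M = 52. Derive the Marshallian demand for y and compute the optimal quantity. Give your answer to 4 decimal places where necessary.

y* = 2.3636

With perfect complements, no substitution: consume in ratio x:y = 1:1.
Budget: p_x·x + p_y·x = M, so (p_x + p_y)·x = M.
Demand: x*(p_x,p_y,M) = M/(p_x + p_y), y* = M/(p_x + p_y).
Here 8 + 14 = 22, giving y* = 2.3636.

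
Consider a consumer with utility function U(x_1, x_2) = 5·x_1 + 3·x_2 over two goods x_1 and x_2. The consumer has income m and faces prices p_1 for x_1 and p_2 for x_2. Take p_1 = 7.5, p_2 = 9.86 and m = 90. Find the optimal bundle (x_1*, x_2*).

Perfect substitutes: compare marginal utility per dollar. 5/p_1 vs 3/p_2 → 0.6667 vs 0.3043.
x_1 gives more utility per dollar, so spend all income on x_1: x_1* = m/p_1, x_2* = 0.
Numerically: x_1* = 12, x_2* = 0.

x_1* = 12, x_2* = 0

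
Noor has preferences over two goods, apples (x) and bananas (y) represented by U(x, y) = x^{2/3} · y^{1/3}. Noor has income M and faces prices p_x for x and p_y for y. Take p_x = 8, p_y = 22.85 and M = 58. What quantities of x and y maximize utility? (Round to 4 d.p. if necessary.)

The MRS is 2·y/x. Set MRS = p_x/p_y.
Rearranging, p_y·y = (1/2)·p_x·x. Substituting into the budget gives p_x·x·(1 + (1/2)) = M.
Demand: x*(p_x,p_y,M) = 2/3·M/p_x and y* = 1/3·M/p_y.
At p_x=8, p_y=22.85, M=58: x* = 2/3·58/8 = 4.8333, y* = 0.8461.

x* = 4.8333, y* = 0.8461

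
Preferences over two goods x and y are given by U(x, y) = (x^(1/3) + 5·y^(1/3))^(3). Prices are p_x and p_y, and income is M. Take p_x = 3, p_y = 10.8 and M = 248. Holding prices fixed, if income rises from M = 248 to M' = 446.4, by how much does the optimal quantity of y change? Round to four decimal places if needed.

Δy* = 15.7051

From the CES first-order condition, (1/5)·(y/x)^(2/3) = p_x/p_y.
Hence y/x = (5·p_x/p_y)^(1/(2/3)), i.e. raised to the 1.5 power.
Substitute y = (y/x)·x into the budget: x* = M/(p_x + p_y·(y/x)).
Numerically y/x = 1.636821, so x* = 248/(3 + 10.8·1.636821) = 11.9936 and y* = 1.636821·11.9936 = 19.6314.
At M' = 446.4: y* = 35.3365. Change: 35.3365 − 19.6314 = 15.7051.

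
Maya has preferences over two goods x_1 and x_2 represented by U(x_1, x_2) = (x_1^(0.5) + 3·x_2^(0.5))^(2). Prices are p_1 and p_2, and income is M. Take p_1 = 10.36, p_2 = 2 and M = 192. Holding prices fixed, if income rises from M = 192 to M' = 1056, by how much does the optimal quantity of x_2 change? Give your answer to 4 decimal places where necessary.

From the CES first-order condition, (1/3)·(x_2/x_1)^(0.5) = p_1/p_2.
Solve for the ratio: x_2/x_1 = [3·p_1/p_2]^(2).
With the ratio pinned down, the budget gives x_1* = M/(p_1 + p_2·(x_2/x_1)) and x_2* = (x_2/x_1)·x_1*.
Numerically x_2/x_1 = 241.4916, so x_1* = 192/(10.36 + 2·241.4916) = 0.3892 and x_2* = 241.4916·0.3892 = 93.984.
At M' = 1056: x_2* = 516.9122. Change: 516.9122 − 93.984 = 422.9282.

Δx_2* = 422.9282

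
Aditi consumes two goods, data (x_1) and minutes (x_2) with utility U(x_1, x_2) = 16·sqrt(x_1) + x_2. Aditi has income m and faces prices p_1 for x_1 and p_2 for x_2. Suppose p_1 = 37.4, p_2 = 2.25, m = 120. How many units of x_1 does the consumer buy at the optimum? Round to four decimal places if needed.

x_1* = 0.2316

Set MRS = p_1/p_2: 8·x_1^(−1/2) = p_1/p_2.
Thus x_1* = (8·p_2/p_1)² — independent of m — with the rest of income spent on x_2.
Plugging in: x_1* = (8·2.25/37.4)² = 0.2316.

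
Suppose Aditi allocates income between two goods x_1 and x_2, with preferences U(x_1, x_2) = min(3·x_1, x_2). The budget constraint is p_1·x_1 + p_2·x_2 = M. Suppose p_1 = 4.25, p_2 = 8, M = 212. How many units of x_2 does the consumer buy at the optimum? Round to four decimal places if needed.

x_2* = 22.5133

Leontief preferences: the optimum is at the kink where x_1/1 = x_2/3, i.e. x_2 = 3·x_1.
Budget: p_1·x_1 + p_2·3·x_1 = M, so (p_1 + 3·p_2)·x_1 = M.
Demand: x_1*(p_1,p_2,M) = M/(p_1 + 3·p_2), x_2* = 3·M/(p_1 + 3·p_2).
Here 4.25 + 3·8 = 28.25, giving x_2* = 22.5133.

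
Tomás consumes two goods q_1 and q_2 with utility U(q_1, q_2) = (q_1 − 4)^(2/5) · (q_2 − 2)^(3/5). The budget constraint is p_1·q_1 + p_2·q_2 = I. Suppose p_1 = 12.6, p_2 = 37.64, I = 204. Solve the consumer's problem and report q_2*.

This is Cobb-Douglas in (q_1−4, q_2−2): tangency gives 0.4·p_2·(q_2−2) = 0.6·p_1·(q_1−4).
After buying the subsistence bundle (4, 2), a share 0.4 of the remaining income goes to q_1: q_1* = 4 + 0.4·(I − 4p_1 − 2p_2)/p_1.
Discretionary income = 204 − 4·12.6 − 2·37.64 = 78.32; q_2* = 2 + 0.6·78.32/37.64 = 3.2485.

q_2* = 3.2485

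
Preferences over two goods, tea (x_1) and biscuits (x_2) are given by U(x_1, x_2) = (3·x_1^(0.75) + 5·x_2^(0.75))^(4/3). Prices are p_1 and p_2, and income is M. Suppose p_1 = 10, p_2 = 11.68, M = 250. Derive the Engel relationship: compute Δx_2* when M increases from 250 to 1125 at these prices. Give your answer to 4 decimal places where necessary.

MRS = MU_x_1/MU_x_2 = (3/5)·(x_2/x_1)^(0.25). Set equal to p_1/p_2.
Hence x_2/x_1 = ((5/3)·p_1/p_2)^(1/(0.25)), i.e. raised to the 4 power.
Substitute x_2 = (x_2/x_1)·x_1 into the budget: x_1* = M/(p_1 + p_2·(x_2/x_1)).
Numerically x_2/x_1 = 4.145946, so x_1* = 250/(10 + 11.68·4.145946) = 4.279 and x_2* = 4.145946·4.279 = 17.7406.
At M' = 1125: x_2* = 79.8326. Change: 79.8326 − 17.7406 = 62.092.

Δx_2* = 62.092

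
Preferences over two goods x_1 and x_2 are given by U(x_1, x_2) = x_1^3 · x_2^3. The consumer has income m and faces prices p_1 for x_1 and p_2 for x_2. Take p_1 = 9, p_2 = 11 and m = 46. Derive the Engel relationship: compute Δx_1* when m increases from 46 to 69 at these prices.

The MRS is x_2/x_1. Set MRS = p_1/p_2.
So 3·p_2·x_2 = 3·p_1·x_1; combined with the budget, a share 0.5 of income goes to x_1.
Demand: x_1*(p_1,p_2,m) = 0.5·m/p_1 and x_2* = 0.5·m/p_2.
At p_1=9, p_2=11, m=46: x_1* = 0.5·46/9 = 2.5556.
At m' = 69: x_1* = 3.8333. Change: 3.8333 − 2.5556 = 1.2778.

Δx_1* = 1.2778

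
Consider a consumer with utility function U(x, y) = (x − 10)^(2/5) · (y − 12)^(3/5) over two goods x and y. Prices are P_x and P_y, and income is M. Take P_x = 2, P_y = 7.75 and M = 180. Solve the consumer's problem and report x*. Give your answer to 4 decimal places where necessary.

x* = 23.4

This is Cobb-Douglas in (x−10, y−12): tangency gives 0.4·P_y·(y−12) = 0.6·P_x·(x−10).
Substituting into the budget: x* = 10 + 0.4·(M − 10·P_x − 12·P_y)/P_x, and y* = 12 + 0.6·(…)/P_y.
Discretionary income = 180 − 10·2 − 12·7.75 = 67; x* = 10 + 0.4·67/2 = 23.4.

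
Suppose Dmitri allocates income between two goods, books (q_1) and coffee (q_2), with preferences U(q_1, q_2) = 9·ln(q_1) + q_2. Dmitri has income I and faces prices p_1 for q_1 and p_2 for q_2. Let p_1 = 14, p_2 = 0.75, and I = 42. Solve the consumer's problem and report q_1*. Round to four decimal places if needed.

q_1* = 0.4821

At the given prices: q_1* = 9·0.75/14 = 0.4821.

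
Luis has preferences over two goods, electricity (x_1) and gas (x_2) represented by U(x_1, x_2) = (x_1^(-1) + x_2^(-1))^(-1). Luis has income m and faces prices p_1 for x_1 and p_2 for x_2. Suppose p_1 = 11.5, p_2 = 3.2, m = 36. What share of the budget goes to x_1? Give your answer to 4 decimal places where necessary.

MU_x_1 ∝ x_1^(-2), MU_x_2 ∝ x_2^(-2), so MRS = (x_2/x_1)^(2) = p_1/p_2.
Hence x_2/x_1 = (p_1/p_2)^(1/(2)), i.e. raised to the 0.5 power.
With the ratio pinned down, the budget gives x_1* = m/(p_1 + p_2·(x_2/x_1)) and x_2* = (x_2/x_1)·x_1*.
Numerically x_2/x_1 = 1.895719, so x_1* = 36/(11.5 + 3.2·1.895719) = 2.0494 and x_2* = 1.895719·2.0494 = 3.885.
Expenditure on x_1: 11.5·2.0494 = 23.5679; share = 0.6547.

share on x_1 = 0.6547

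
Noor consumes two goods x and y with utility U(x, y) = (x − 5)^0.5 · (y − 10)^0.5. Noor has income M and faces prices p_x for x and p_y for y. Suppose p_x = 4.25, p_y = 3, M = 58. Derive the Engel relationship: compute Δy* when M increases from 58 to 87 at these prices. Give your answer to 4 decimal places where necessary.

Let x' = x−5, y' = y−10. MRS = y'/x' = p_x/p_y.
Substituting into the budget: x* = 5 + 0.5·(M − 5·p_x − 10·p_y)/p_x, and y* = 10 + 0.5·(…)/p_y.
Discretionary income = 58 − 5·4.25 − 10·3 = 6.75; y* = 10 + 0.5·6.75/3 = 11.125.
At M' = 87: y* = 15.9583. Change: 15.9583 − 11.125 = 4.8333.

Δy* = 4.8333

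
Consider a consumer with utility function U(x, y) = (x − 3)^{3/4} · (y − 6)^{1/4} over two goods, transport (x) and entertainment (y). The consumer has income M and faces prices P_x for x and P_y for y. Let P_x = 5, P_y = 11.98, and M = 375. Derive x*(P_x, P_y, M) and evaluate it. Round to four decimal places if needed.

Let x' = x−3, y' = y−6. MRS = 3·y'/x' = P_x/P_y.
Substituting into the budget: x* = 3 + 0.75·(M − 3·P_x − 6·P_y)/P_x, and y* = 6 + 0.25·(…)/P_y.
Discretionary income = 375 − 3·5 − 6·11.98 = 288.12; x* = 3 + 0.75·288.12/5 = 46.218.

x* = 46.218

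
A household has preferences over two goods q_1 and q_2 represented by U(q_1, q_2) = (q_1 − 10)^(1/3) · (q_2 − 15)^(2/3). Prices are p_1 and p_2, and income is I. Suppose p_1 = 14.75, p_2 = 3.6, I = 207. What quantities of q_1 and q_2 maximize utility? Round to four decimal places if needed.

Let q_1' = q_1−10, q_2' = q_2−15. MRS = (1/2)·q_2'/q_1' = p_1/p_2.
Substituting into the budget: q_1* = 10 + 1/3·(I − 10·p_1 − 15·p_2)/p_1, and q_2* = 15 + 2/3·(…)/p_2.
Discretionary income = 207 − 10·14.75 − 15·3.6 = 5.5; q_1* = 10 + 1/3·5.5/14.75 = 10.1243; q_2* = 15 + 2/3·5.5/3.6 = 16.0185.

q_1* = 10.1243, q_2* = 16.0185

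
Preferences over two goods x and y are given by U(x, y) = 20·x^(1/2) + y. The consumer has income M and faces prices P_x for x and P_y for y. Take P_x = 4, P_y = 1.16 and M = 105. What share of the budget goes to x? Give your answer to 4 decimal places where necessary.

share on x = 0.3204

Set MRS = P_x/P_y: 10·x^(−1/2) = P_x/P_y.
Solve: √x = 10·P_y/P_x, so x*(P_x,P_y) = (10·P_y/P_x)², and y* = (M − P_x·x*)/P_y.
Plugging in: x* = (10·1.16/4)² = 8.41, y* = 61.5172.
Expenditure on x: 4·8.41 = 33.64; share = 0.3204.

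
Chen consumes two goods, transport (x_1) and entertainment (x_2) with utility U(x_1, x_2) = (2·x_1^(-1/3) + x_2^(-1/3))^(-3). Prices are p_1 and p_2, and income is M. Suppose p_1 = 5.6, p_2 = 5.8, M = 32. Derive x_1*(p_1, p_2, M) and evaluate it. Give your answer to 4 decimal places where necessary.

x_1* = 3.5718

Numerically x_2/x_1 = 0.579159, so x_1* = 32/(5.6 + 5.8·0.579159) = 3.5718.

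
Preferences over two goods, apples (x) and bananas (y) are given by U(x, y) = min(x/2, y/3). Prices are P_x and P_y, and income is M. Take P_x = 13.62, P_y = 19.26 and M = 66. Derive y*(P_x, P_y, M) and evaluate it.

y* = 2.3289

Leontief preferences: the optimum is at the kink where x/2 = y/3, i.e. y = (3/2)·x.
Budget: P_x·x + P_y·(3/2)·x = M, so (2·P_x + 3·P_y)·x = 2·M.
Demand: x*(P_x,P_y,M) = 2·M/(2·P_x + 3·P_y), y* = 3·M/(2·P_x + 3·P_y).
Here 2·13.62 + 3·19.26 = 85.02, giving y* = 2.3289.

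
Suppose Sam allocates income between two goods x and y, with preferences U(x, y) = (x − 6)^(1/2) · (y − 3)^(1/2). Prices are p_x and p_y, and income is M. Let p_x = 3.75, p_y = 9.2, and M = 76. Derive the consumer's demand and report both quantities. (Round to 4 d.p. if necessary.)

After buying the subsistence bundle (6, 3), a share 0.5 of the remaining income goes to x: x* = 6 + 0.5·(M − 6p_x − 3p_y)/p_x.
Discretionary income = 76 − 6·3.75 − 3·9.2 = 25.9; x* = 6 + 0.5·25.9/3.75 = 9.4533; y* = 3 + 0.5·25.9/9.2 = 4.4076.

x* = 9.4533, y* = 4.4076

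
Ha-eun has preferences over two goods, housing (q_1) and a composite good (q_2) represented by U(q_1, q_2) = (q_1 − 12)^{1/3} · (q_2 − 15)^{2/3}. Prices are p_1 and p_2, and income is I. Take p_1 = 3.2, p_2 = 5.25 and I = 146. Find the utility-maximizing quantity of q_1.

q_1* = 15.0052

Discretionary income = 146 − 12·3.2 − 15·5.25 = 28.85; q_1* = 12 + 1/3·28.85/3.2 = 15.0052.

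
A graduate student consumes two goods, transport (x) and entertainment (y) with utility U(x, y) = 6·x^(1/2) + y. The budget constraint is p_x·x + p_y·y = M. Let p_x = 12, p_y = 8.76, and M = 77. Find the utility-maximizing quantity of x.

Solve: √x = 3·p_y/p_x, so x*(p_x,p_y) = (3·p_y/p_x)², and y* = (M − p_x·x*)/p_y.
Plugging in: x* = (3·8.76/12)² = 4.7961.

x* = 4.7961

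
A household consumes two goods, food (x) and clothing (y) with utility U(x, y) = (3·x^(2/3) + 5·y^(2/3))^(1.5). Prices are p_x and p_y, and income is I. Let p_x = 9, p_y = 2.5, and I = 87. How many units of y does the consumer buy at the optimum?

MU_x ∝ 3·x^(-1/3), MU_y ∝ 5·y^(-1/3), so MRS = (3/5)·(y/x)^(1/3) = p_x/p_y.
Hence y/x = ((5/3)·p_x/p_y)^(1/(1/3)), i.e. raised to the 3 power.
Substitute y = (y/x)·x into the budget: x* = I/(p_x + p_y·(y/x)).
Numerically y/x = 216, so x* = 87/(9 + 2.5·216) = 0.1585 and y* = 216·0.1585 = 34.2295.

y* = 34.2295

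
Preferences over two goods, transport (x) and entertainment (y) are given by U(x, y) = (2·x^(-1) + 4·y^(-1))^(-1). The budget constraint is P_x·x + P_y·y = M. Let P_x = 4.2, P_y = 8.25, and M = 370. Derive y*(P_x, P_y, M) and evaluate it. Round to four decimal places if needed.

MU_x ∝ 2·x^(-2), MU_y ∝ 4·y^(-2), so MRS = (1/2)·(y/x)^(2) = P_x/P_y.
Hence y/x = (2·P_x/P_y)^(1/(2)), i.e. raised to the 0.5 power.
Substitute y = (y/x)·x into the budget: x* = M/(P_x + P_y·(y/x)).
Numerically y/x = 1.00905, so x* = 370/(4.2 + 8.25·1.00905) = 29.5417 and y* = 1.00905·29.5417 = 29.8091.

y* = 29.8091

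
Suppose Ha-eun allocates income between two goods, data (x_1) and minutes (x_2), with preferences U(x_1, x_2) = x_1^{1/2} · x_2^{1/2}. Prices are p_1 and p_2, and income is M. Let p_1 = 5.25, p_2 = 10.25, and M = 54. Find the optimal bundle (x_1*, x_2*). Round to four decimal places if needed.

x_1* = 5.1429, x_2* = 2.6341

At p_1=5.25, p_2=10.25, M=54: x_1* = 0.5·54/5.25 = 5.1429, x_2* = 2.6341.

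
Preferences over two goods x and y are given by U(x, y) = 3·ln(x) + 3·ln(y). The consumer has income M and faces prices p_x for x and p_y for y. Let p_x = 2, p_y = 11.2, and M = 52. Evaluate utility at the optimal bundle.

The MRS is y/x. Set MRS = p_x/p_y.
Rearranging, p_y·y = p_x·x. Substituting into the budget gives p_x·x·(1 + 1) = M.
Demand: x*(p_x,p_y,M) = 0.5·M/p_x and y* = 0.5·M/p_y.
At p_x=2, p_y=11.2, M=52: x* = 0.5·52/2 = 13, y* = 2.3214.
Utility at the optimum: U(13, 2.3214) = 10.2214.

V = 10.2214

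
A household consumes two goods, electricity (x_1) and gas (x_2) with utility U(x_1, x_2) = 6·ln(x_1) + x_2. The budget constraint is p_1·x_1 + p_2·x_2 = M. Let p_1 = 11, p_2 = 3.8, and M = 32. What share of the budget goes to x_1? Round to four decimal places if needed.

At the given prices: x_1* = 6·3.8/11 = 2.0727, and x_2* = 2.4211.
Expenditure on x_1: 11·2.0727 = 22.8; share = 0.7125.

share on x_1 = 0.7125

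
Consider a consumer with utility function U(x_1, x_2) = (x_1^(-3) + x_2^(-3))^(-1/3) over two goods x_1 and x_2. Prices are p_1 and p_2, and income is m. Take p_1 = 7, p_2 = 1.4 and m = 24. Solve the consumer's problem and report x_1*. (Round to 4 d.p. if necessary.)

MRS = MU_x_1/MU_x_2 = (x_2/x_1)^(4). Set equal to p_1/p_2.
Hence x_2/x_1 = (p_1/p_2)^(1/(4)), i.e. raised to the 0.25 power.
With the ratio pinned down, the budget gives x_1* = m/(p_1 + p_2·(x_2/x_1)) and x_2* = (x_2/x_1)·x_1*.
Numerically x_2/x_1 = 1.495349, so x_1* = 24/(7 + 1.4·1.495349) = 2.6393.

x_1* = 2.6393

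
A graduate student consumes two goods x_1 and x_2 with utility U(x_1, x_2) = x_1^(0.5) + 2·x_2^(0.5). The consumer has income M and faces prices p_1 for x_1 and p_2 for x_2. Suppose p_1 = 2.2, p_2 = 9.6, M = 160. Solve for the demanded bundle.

x_1* = 37.9447, x_2* = 7.971

MU_x_1 ∝ x_1^(-0.5), MU_x_2 ∝ 2·x_2^(-0.5), so MRS = (1/2)·(x_2/x_1)^(0.5) = p_1/p_2.
Hence x_2/x_1 = (2·p_1/p_2)^(1/(0.5)), i.e. raised to the 2 power.
With the ratio pinned down, the budget gives x_1* = M/(p_1 + p_2·(x_2/x_1)) and x_2* = (x_2/x_1)·x_1*.
Numerically x_2/x_1 = 0.210069, so x_1* = 160/(2.2 + 9.6·0.210069) = 37.9447 and x_2* = 0.210069·37.9447 = 7.971.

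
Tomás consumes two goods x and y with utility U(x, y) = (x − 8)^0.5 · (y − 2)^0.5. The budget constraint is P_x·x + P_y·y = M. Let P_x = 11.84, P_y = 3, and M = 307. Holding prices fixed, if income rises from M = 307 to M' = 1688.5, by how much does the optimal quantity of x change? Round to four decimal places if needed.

Δx* = 58.3404

This is Cobb-Douglas in (x−8, y−2): tangency gives 0.5·P_y·(y−2) = 0.5·P_x·(x−8).
After buying the subsistence bundle (8, 2), a share 0.5 of the remaining income goes to x: x* = 8 + 0.5·(M − 8P_x − 2P_y)/P_x.
Discretionary income = 307 − 8·11.84 − 2·3 = 206.28; x* = 8 + 0.5·206.28/11.84 = 16.7111.
At M' = 1688.5: x* = 75.0515. Change: 75.0515 − 16.7111 = 58.3404.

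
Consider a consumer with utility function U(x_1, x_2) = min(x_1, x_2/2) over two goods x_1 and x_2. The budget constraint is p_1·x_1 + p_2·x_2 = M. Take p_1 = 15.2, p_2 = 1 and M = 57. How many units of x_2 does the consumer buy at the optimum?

x_2* = 6.6279

Leontief preferences: the optimum is at the kink where x_1/1 = x_2/2, i.e. x_2 = 2·x_1.
Budget: p_1·x_1 + p_2·2·x_1 = M, so (p_1 + 2·p_2)·x_1 = M.
Demand: x_1*(p_1,p_2,M) = M/(p_1 + 2·p_2), x_2* = 2·M/(p_1 + 2·p_2).
Here 15.2 + 2·1 = 17.2, giving x_2* = 6.6279.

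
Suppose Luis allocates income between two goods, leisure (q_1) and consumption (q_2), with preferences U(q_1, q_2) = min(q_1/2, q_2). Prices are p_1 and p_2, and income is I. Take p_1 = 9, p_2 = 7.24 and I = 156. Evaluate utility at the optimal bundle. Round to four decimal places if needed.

Here 2·9 + 7.24 = 25.24, giving q_1* = 12.3613 and q_2* = 6.1807.
Utility at the optimum: U(12.3613, 6.1807) = 6.1807.

V = 6.1807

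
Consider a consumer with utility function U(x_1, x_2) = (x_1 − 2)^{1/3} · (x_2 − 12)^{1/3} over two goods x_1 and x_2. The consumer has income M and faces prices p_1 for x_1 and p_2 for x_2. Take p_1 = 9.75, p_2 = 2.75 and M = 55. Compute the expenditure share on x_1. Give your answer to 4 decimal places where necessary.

Substituting into the budget: x_1* = 2 + 0.5·(M − 2·p_1 − 12·p_2)/p_1, and x_2* = 12 + 0.5·(…)/p_2.
Discretionary income = 55 − 2·9.75 − 12·2.75 = 2.5; x_1* = 2 + 0.5·2.5/9.75 = 2.1282; x_2* = 12 + 0.5·2.5/2.75 = 12.4545.
Expenditure on x_1: 9.75·2.1282 = 20.75; share = 0.3773.

share on x_1 = 0.3773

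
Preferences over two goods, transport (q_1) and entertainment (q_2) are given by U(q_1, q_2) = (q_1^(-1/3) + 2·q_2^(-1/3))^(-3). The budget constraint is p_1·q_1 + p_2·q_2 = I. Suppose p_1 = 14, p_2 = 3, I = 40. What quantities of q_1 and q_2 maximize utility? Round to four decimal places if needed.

q_1* = 1.3325, q_2* = 7.1152

With the ratio pinned down, the budget gives q_1* = I/(p_1 + p_2·(q_2/q_1)) and q_2* = (q_2/q_1)·q_1*.
Numerically q_2/q_1 = 5.339832, so q_1* = 40/(14 + 3·5.339832) = 1.3325 and q_2* = 5.339832·1.3325 = 7.1152.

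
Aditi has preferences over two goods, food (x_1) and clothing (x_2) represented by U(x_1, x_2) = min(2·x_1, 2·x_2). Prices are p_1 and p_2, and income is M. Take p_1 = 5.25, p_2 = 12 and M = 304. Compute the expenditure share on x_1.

Leontief preferences: the optimum is at the kink where x_1/2 = x_2/2, i.e. x_2 = x_1.
Budget: p_1·x_1 + p_2·x_1 = M, so (2·p_1 + 2·p_2)·x_1 = 2·M.
Demand: x_1*(p_1,p_2,M) = 2·M/(2·p_1 + 2·p_2), x_2* = 2·M/(2·p_1 + 2·p_2).
Here 2·5.25 + 2·12 = 34.5, giving x_1* = 17.6232 and x_2* = 17.6232.
Expenditure on x_1: 5.25·17.6232 = 92.5217; share = 0.3043.

share on x_1 = 0.3043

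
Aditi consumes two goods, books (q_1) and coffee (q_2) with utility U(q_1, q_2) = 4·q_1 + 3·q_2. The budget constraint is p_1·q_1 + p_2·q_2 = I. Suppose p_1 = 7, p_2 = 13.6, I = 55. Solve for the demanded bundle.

q_1* = 7.8571, q_2* = 0

Linear utility — the consumer picks whichever good has higher MU/price: 4/7 = 0.5714 vs 3/13.6 = 0.2206.
q_1 gives more utility per dollar, so spend all income on q_1: q_1* = I/p_1, q_2* = 0.
Numerically: q_1* = 7.8571, q_2* = 0.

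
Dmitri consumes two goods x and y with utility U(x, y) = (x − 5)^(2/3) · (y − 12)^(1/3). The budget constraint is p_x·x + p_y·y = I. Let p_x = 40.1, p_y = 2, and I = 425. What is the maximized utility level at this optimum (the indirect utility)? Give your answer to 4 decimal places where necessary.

V = 7.1874

Discretionary income = 425 − 5·40.1 − 12·2 = 200.5; x* = 5 + 2/3·200.5/40.1 = 8.3333; y* = 12 + 1/3·200.5/2 = 45.4167.
Utility at the optimum: U(8.3333, 45.4167) = 7.1874.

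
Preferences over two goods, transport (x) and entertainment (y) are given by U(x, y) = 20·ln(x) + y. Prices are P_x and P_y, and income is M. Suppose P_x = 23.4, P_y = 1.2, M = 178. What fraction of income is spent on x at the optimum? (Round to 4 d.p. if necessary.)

share on x = 0.1348

MU_x = 20/x, MU_y = 1. Tangency: 20/x = P_x/P_y.
So x*(P_x,P_y) = 20·P_y/P_x, independent of income; and y* = (M − 20·P_y)/P_y.
At the given prices: x* = 20·1.2/23.4 = 1.0256, and y* = 128.3333.
Expenditure on x: 23.4·1.0256 = 24; share = 0.1348.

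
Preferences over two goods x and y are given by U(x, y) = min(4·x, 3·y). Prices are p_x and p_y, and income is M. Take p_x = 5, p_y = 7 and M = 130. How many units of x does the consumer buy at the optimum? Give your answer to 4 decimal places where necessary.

x* = 9.0698

With perfect complements, no substitution: consume in ratio x:y = 3:4.
Budget: p_x·x + p_y·(4/3)·x = M, so (3·p_x + 4·p_y)·x = 3·M.
Demand: x*(p_x,p_y,M) = 3·M/(3·p_x + 4·p_y), y* = 4·M/(3·p_x + 4·p_y).
Here 3·5 + 4·7 = 43, giving x* = 9.0698.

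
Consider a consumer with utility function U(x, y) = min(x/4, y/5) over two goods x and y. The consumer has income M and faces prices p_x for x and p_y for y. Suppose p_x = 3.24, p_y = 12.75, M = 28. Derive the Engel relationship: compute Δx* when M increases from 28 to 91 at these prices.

Δx* = 3.2851

With perfect complements, no substitution: consume in ratio x:y = 4:5.
Budget: p_x·x + p_y·(5/4)·x = M, so (4·p_x + 5·p_y)·x = 4·M.
Demand: x*(p_x,p_y,M) = 4·M/(4·p_x + 5·p_y), y* = 5·M/(4·p_x + 5·p_y).
Here 4·3.24 + 5·12.75 = 76.71, giving x* = 1.46.
At M' = 91: x* = 4.7451. Change: 4.7451 − 1.46 = 3.2851.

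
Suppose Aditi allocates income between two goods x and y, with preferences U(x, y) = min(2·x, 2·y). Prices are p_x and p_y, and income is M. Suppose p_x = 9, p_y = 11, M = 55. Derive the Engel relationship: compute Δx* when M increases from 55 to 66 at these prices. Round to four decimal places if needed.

With perfect complements, no substitution: consume in ratio x:y = 2:2.
Budget: p_x·x + p_y·x = M, so (2·p_x + 2·p_y)·x = 2·M.
Demand: x*(p_x,p_y,M) = 2·M/(2·p_x + 2·p_y), y* = 2·M/(2·p_x + 2·p_y).
Here 2·9 + 2·11 = 40, giving x* = 2.75.
At M' = 66: x* = 3.3. Change: 3.3 − 2.75 = 0.55.

Δx* = 0.55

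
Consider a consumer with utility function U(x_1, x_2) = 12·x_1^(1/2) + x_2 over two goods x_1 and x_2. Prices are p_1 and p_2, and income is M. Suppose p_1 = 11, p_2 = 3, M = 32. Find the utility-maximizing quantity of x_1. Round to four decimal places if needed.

x_1* = 2.6777

MU_x_1 = 6/√x_1, MU_x_2 = 1. Tangency: 6/√x_1 = p_1/p_2.
Solve: √x_1 = 6·p_2/p_1, so x_1*(p_1,p_2) = (6·p_2/p_1)², and x_2* = (M − p_1·x_1*)/p_2.
Plugging in: x_1* = (6·3/11)² = 2.6777.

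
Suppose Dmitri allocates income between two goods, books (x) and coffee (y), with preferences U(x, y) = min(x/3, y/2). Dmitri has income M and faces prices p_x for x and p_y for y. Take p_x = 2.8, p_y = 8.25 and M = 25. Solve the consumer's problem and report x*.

x* = 3.012

Leontief preferences: the optimum is at the kink where x/3 = y/2, i.e. y = (2/3)·x.
Budget: p_x·x + p_y·(2/3)·x = M, so (3·p_x + 2·p_y)·x = 3·M.
Demand: x*(p_x,p_y,M) = 3·M/(3·p_x + 2·p_y), y* = 2·M/(3·p_x + 2·p_y).
Here 3·2.8 + 2·8.25 = 24.9, giving x* = 3.012.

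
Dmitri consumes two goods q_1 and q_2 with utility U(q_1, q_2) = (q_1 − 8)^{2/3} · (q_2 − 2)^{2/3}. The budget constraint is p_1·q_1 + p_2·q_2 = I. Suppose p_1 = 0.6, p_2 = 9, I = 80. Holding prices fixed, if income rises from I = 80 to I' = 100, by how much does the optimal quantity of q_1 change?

Δq_1* = 16.6667

Let q_1' = q_1−8, q_2' = q_2−2. MRS = q_2'/q_1' = p_1/p_2.
After buying the subsistence bundle (8, 2), a share 0.5 of the remaining income goes to q_1: q_1* = 8 + 0.5·(I − 8p_1 − 2p_2)/p_1.
Discretionary income = 80 − 8·0.6 − 2·9 = 57.2; q_1* = 8 + 0.5·57.2/0.6 = 55.6667.
At I' = 100: q_1* = 72.3333. Change: 72.3333 − 55.6667 = 16.6667.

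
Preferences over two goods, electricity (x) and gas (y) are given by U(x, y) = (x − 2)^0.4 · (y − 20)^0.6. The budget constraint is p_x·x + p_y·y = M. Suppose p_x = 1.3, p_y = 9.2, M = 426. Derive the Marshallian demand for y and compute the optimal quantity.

y* = 35.613

This is Cobb-Douglas in (x−2, y−20): tangency gives 0.4·p_y·(y−20) = 0.6·p_x·(x−2).
After buying the subsistence bundle (2, 20), a share 0.4 of the remaining income goes to x: x* = 2 + 0.4·(M − 2p_x − 20p_y)/p_x.
Discretionary income = 426 − 2·1.3 − 20·9.2 = 239.4; y* = 20 + 0.6·239.4/9.2 = 35.613.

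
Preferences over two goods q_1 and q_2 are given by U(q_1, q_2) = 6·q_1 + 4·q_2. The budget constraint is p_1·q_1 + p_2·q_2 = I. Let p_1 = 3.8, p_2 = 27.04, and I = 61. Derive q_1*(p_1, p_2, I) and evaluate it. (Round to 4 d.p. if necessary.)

Linear utility — the consumer picks whichever good has higher MU/price: 6/3.8 = 1.5789 vs 4/27.04 = 0.1479.
q_1 gives more utility per dollar, so spend all income on q_1: q_1* = I/p_1, q_2* = 0.
Numerically: q_1* = 16.0526, q_2* = 0.

q_1* = 16.0526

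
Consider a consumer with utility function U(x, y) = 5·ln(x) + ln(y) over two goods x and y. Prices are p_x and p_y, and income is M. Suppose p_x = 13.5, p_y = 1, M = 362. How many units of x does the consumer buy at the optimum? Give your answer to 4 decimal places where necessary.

Demand: x*(p_x,p_y,M) = 5/6·M/p_x and y* = 1/6·M/p_y.
At p_x=13.5, p_y=1, M=362: x* = 5/6·362/13.5 = 22.3457.

x* = 22.3457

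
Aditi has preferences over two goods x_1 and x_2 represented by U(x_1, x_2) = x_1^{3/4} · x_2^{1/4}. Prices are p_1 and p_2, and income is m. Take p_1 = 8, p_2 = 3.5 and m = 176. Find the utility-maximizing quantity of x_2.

x_2* = 12.5714

The MRS is 3·x_2/x_1. Set MRS = p_1/p_2.
So 0.75·p_2·x_2 = 0.25·p_1·x_1; combined with the budget, a share 0.75 of income goes to x_1.
Demand: x_1*(p_1,p_2,m) = 0.75·m/p_1 and x_2* = 0.25·m/p_2.
At p_1=8, p_2=3.5, m=176: x_2* = 0.25·176/3.5 = 12.5714.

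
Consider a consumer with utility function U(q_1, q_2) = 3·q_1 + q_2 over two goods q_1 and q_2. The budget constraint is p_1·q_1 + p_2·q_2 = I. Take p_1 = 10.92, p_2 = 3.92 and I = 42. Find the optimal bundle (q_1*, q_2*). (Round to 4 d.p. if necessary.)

q_1* = 3.8462, q_2* = 0

Linear utility — the consumer picks whichever good has higher MU/price: 3/10.92 = 0.2747 vs 1/3.92 = 0.2551.
q_1 gives more utility per dollar, so spend all income on q_1: q_1* = I/p_1, q_2* = 0.
Numerically: q_1* = 3.8462, q_2* = 0.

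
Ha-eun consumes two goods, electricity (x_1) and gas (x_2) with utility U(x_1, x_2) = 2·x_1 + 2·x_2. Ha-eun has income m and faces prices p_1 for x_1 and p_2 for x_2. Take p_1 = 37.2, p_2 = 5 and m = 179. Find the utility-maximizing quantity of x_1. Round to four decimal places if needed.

Linear utility — the consumer picks whichever good has higher MU/price: 2/37.2 = 0.0538 vs 2/5 = 0.4.
x_2 gives more utility per dollar, so spend all income on x_2: x_2* = m/p_2, x_1* = 0.
Numerically: x_1* = 0, x_2* = 35.8.

x_1* = 0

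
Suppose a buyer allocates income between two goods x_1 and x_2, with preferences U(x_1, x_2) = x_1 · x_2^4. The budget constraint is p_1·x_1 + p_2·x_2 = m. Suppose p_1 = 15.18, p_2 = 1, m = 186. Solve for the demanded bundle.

x_1* = 2.4506, x_2* = 148.8

The MRS is (1/4)·x_2/x_1. Set MRS = p_1/p_2.
Rearranging, p_2·x_2 = 4·p_1·x_1. Substituting into the budget gives p_1·x_1·(1 + 4) = m.
Demand: x_1*(p_1,p_2,m) = 0.2·m/p_1 and x_2* = 0.8·m/p_2.
At p_1=15.18, p_2=1, m=186: x_1* = 0.2·186/15.18 = 2.4506, x_2* = 148.8.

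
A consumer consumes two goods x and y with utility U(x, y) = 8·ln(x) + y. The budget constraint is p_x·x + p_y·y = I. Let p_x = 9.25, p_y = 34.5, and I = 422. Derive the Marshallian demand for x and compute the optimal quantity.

x* = 29.8378

MU_x = 8/x, MU_y = 1. Tangency: 8/x = p_x/p_y.
So x*(p_x,p_y) = 8·p_y/p_x, independent of income; and y* = (I − 8·p_y)/p_y.
At the given prices: x* = 8·34.5/9.25 = 29.8378.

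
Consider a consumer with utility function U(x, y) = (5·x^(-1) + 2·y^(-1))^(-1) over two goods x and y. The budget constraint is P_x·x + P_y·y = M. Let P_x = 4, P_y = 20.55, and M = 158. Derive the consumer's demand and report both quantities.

MRS = MU_x/MU_y = (5/2)·(y/x)^(2). Set equal to P_x/P_y.
Solve for the ratio: y/x = [(2/5)·P_x/P_y]^(0.5).
Substitute y = (y/x)·x into the budget: x* = M/(P_x + P_y·(y/x)).
Numerically y/x = 0.279032, so x* = 158/(4 + 20.55·0.279032) = 16.2316 and y* = 0.279032·16.2316 = 4.5291.

x* = 16.2316, y* = 4.5291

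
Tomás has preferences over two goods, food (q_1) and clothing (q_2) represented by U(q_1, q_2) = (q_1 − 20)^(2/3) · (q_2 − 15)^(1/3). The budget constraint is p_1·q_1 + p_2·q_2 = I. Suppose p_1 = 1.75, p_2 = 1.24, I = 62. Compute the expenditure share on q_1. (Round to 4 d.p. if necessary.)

share on q_1 = 0.6548

This is Cobb-Douglas in (q_1−20, q_2−15): tangency gives 2/3·p_2·(q_2−15) = 1/3·p_1·(q_1−20).
Substituting into the budget: q_1* = 20 + 2/3·(I − 20·p_1 − 15·p_2)/p_1, and q_2* = 15 + 1/3·(…)/p_2.
Discretionary income = 62 − 20·1.75 − 15·1.24 = 8.4; q_1* = 20 + 2/3·8.4/1.75 = 23.2; q_2* = 15 + 1/3·8.4/1.24 = 17.2581.
Expenditure on q_1: 1.75·23.2 = 40.6; share = 0.6548.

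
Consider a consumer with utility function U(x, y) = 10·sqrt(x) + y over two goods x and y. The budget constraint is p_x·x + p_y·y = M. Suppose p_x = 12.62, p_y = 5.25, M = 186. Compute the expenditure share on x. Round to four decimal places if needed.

Utility is quasi-linear in y; the FOC for x is 5/√x = p_x/p_y.
Thus x* = (5·p_y/p_x)² — independent of M — with the rest of income spent on y.
Plugging in: x* = (5·5.25/12.62)² = 4.3265, y* = 25.0284.
Expenditure on x: 12.62·4.3265 = 54.6008; share = 0.2936.

share on x = 0.2936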